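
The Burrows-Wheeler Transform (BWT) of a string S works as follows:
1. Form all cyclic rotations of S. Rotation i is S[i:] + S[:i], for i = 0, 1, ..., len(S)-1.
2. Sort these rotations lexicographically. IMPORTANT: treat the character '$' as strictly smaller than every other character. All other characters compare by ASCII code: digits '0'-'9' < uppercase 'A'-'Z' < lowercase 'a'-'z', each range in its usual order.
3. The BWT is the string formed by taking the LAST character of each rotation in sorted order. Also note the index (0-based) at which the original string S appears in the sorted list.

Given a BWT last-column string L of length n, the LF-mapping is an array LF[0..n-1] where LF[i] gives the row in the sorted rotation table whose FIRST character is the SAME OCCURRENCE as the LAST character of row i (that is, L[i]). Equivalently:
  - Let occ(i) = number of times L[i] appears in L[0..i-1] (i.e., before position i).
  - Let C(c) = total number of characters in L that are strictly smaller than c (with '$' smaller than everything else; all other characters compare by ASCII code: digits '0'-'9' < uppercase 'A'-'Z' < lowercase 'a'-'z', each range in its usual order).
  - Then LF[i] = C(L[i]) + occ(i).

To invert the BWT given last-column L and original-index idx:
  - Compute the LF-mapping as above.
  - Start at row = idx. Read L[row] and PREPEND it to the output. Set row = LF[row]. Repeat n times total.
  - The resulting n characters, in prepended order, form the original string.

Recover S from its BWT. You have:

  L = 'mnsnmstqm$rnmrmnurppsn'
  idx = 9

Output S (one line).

Answer: nrqnmnpsmrnursmmpstnm$

Derivation:
LF mapping: 1 6 17 7 2 18 20 13 3 0 14 8 4 15 5 9 21 16 11 12 19 10
Walk LF starting at row 9, prepending L[row]:
  step 1: row=9, L[9]='$', prepend. Next row=LF[9]=0
  step 2: row=0, L[0]='m', prepend. Next row=LF[0]=1
  step 3: row=1, L[1]='n', prepend. Next row=LF[1]=6
  step 4: row=6, L[6]='t', prepend. Next row=LF[6]=20
  step 5: row=20, L[20]='s', prepend. Next row=LF[20]=19
  step 6: row=19, L[19]='p', prepend. Next row=LF[19]=12
  step 7: row=12, L[12]='m', prepend. Next row=LF[12]=4
  step 8: row=4, L[4]='m', prepend. Next row=LF[4]=2
  step 9: row=2, L[2]='s', prepend. Next row=LF[2]=17
  step 10: row=17, L[17]='r', prepend. Next row=LF[17]=16
  step 11: row=16, L[16]='u', prepend. Next row=LF[16]=21
  step 12: row=21, L[21]='n', prepend. Next row=LF[21]=10
  step 13: row=10, L[10]='r', prepend. Next row=LF[10]=14
  step 14: row=14, L[14]='m', prepend. Next row=LF[14]=5
  step 15: row=5, L[5]='s', prepend. Next row=LF[5]=18
  step 16: row=18, L[18]='p', prepend. Next row=LF[18]=11
  step 17: row=11, L[11]='n', prepend. Next row=LF[11]=8
  step 18: row=8, L[8]='m', prepend. Next row=LF[8]=3
  step 19: row=3, L[3]='n', prepend. Next row=LF[3]=7
  step 20: row=7, L[7]='q', prepend. Next row=LF[7]=13
  step 21: row=13, L[13]='r', prepend. Next row=LF[13]=15
  step 22: row=15, L[15]='n', prepend. Next row=LF[15]=9
Reversed output: nrqnmnpsmrnursmmpstnm$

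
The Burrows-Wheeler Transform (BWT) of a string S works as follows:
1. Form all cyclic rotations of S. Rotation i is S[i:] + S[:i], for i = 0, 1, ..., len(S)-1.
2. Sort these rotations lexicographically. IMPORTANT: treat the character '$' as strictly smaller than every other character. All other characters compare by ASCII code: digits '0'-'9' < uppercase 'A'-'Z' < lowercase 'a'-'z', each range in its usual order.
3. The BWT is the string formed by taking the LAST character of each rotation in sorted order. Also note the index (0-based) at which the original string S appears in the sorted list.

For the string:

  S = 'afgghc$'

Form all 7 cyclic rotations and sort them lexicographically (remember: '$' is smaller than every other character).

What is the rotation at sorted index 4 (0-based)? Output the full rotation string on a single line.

All 7 rotations (rotation i = S[i:]+S[:i]):
  rot[0] = afgghc$
  rot[1] = fgghc$a
  rot[2] = gghc$af
  rot[3] = ghc$afg
  rot[4] = hc$afgg
  rot[5] = c$afggh
  rot[6] = $afgghc
Sorted (with $ < everything):
  sorted[0] = $afgghc
  sorted[1] = afgghc$
  sorted[2] = c$afggh
  sorted[3] = fgghc$a
  sorted[4] = gghc$af
  sorted[5] = ghc$afg
  sorted[6] = hc$afgg
sorted[4] = gghc$af

Answer: gghc$af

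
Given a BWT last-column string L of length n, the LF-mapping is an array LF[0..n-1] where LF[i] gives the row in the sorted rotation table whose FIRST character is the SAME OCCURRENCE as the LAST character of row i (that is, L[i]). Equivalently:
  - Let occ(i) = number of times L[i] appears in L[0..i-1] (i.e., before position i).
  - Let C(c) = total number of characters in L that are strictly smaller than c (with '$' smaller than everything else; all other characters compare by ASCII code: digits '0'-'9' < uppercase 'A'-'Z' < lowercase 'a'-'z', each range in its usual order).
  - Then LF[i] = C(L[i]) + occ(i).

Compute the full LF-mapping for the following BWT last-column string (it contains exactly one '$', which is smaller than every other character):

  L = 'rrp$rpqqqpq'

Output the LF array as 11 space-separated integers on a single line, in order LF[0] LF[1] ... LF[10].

Char counts: '$':1, 'p':3, 'q':4, 'r':3
C (first-col start): C('$')=0, C('p')=1, C('q')=4, C('r')=8
L[0]='r': occ=0, LF[0]=C('r')+0=8+0=8
L[1]='r': occ=1, LF[1]=C('r')+1=8+1=9
L[2]='p': occ=0, LF[2]=C('p')+0=1+0=1
L[3]='$': occ=0, LF[3]=C('$')+0=0+0=0
L[4]='r': occ=2, LF[4]=C('r')+2=8+2=10
L[5]='p': occ=1, LF[5]=C('p')+1=1+1=2
L[6]='q': occ=0, LF[6]=C('q')+0=4+0=4
L[7]='q': occ=1, LF[7]=C('q')+1=4+1=5
L[8]='q': occ=2, LF[8]=C('q')+2=4+2=6
L[9]='p': occ=2, LF[9]=C('p')+2=1+2=3
L[10]='q': occ=3, LF[10]=C('q')+3=4+3=7

Answer: 8 9 1 0 10 2 4 5 6 3 7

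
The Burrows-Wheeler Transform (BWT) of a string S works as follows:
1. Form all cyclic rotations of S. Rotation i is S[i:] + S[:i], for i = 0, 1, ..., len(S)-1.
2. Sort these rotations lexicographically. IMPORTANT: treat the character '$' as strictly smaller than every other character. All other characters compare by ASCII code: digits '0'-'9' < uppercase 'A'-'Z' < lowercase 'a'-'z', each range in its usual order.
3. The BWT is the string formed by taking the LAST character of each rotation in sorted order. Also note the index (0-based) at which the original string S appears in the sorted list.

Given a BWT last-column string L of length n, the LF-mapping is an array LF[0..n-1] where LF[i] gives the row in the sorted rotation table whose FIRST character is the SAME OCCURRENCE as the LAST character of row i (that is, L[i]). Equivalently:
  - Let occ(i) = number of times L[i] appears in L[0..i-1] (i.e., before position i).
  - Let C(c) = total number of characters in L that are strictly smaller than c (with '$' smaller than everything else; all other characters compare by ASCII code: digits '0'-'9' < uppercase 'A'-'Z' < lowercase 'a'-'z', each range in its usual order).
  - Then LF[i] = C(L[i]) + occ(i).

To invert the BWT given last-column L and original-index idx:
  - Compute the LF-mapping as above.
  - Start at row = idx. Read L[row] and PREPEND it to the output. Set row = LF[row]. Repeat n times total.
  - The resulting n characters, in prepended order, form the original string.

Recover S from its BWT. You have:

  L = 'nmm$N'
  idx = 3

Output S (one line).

Answer: mmNn$

Derivation:
LF mapping: 4 2 3 0 1
Walk LF starting at row 3, prepending L[row]:
  step 1: row=3, L[3]='$', prepend. Next row=LF[3]=0
  step 2: row=0, L[0]='n', prepend. Next row=LF[0]=4
  step 3: row=4, L[4]='N', prepend. Next row=LF[4]=1
  step 4: row=1, L[1]='m', prepend. Next row=LF[1]=2
  step 5: row=2, L[2]='m', prepend. Next row=LF[2]=3
Reversed output: mmNn$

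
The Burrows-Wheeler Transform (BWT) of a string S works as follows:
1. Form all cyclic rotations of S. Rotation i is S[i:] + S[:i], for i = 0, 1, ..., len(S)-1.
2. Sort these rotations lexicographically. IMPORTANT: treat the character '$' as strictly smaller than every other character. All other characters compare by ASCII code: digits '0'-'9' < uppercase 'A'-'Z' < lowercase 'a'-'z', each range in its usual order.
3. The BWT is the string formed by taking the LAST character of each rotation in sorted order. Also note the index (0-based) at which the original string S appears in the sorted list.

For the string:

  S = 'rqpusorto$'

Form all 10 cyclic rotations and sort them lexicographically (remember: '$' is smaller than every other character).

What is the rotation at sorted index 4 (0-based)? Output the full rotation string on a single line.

Answer: qpusorto$r

Derivation:
All 10 rotations (rotation i = S[i:]+S[:i]):
  rot[0] = rqpusorto$
  rot[1] = qpusorto$r
  rot[2] = pusorto$rq
  rot[3] = usorto$rqp
  rot[4] = sorto$rqpu
  rot[5] = orto$rqpus
  rot[6] = rto$rqpuso
  rot[7] = to$rqpusor
  rot[8] = o$rqpusort
  rot[9] = $rqpusorto
Sorted (with $ < everything):
  sorted[0] = $rqpusorto
  sorted[1] = o$rqpusort
  sorted[2] = orto$rqpus
  sorted[3] = pusorto$rq
  sorted[4] = qpusorto$r
  sorted[5] = rqpusorto$
  sorted[6] = rto$rqpuso
  sorted[7] = sorto$rqpu
  sorted[8] = to$rqpusor
  sorted[9] = usorto$rqp
sorted[4] = qpusorto$r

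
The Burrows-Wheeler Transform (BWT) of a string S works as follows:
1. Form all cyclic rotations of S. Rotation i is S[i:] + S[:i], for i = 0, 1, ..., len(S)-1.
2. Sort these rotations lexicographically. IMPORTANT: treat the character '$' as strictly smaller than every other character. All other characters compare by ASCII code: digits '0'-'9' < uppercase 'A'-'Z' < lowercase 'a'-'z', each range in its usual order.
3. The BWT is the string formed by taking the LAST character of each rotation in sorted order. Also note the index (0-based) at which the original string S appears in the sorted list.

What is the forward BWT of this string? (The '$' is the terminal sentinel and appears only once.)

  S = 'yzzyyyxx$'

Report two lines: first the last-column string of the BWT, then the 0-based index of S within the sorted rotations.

Answer: xxyyyz$zy
6

Derivation:
All 9 rotations (rotation i = S[i:]+S[:i]):
  rot[0] = yzzyyyxx$
  rot[1] = zzyyyxx$y
  rot[2] = zyyyxx$yz
  rot[3] = yyyxx$yzz
  rot[4] = yyxx$yzzy
  rot[5] = yxx$yzzyy
  rot[6] = xx$yzzyyy
  rot[7] = x$yzzyyyx
  rot[8] = $yzzyyyxx
Sorted (with $ < everything):
  sorted[0] = $yzzyyyxx  (last char: 'x')
  sorted[1] = x$yzzyyyx  (last char: 'x')
  sorted[2] = xx$yzzyyy  (last char: 'y')
  sorted[3] = yxx$yzzyy  (last char: 'y')
  sorted[4] = yyxx$yzzy  (last char: 'y')
  sorted[5] = yyyxx$yzz  (last char: 'z')
  sorted[6] = yzzyyyxx$  (last char: '$')
  sorted[7] = zyyyxx$yz  (last char: 'z')
  sorted[8] = zzyyyxx$y  (last char: 'y')
Last column: xxyyyz$zy
Original string S is at sorted index 6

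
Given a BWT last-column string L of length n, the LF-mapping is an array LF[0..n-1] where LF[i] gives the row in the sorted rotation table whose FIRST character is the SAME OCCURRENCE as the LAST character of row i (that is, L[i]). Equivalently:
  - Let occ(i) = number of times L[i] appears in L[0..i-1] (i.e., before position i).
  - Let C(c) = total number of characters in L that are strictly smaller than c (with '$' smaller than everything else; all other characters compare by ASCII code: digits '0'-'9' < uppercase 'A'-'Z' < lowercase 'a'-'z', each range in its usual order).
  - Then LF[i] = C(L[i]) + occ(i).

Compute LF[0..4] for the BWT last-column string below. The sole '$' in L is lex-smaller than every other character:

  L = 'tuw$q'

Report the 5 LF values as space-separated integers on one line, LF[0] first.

Char counts: '$':1, 'q':1, 't':1, 'u':1, 'w':1
C (first-col start): C('$')=0, C('q')=1, C('t')=2, C('u')=3, C('w')=4
L[0]='t': occ=0, LF[0]=C('t')+0=2+0=2
L[1]='u': occ=0, LF[1]=C('u')+0=3+0=3
L[2]='w': occ=0, LF[2]=C('w')+0=4+0=4
L[3]='$': occ=0, LF[3]=C('$')+0=0+0=0
L[4]='q': occ=0, LF[4]=C('q')+0=1+0=1

Answer: 2 3 4 0 1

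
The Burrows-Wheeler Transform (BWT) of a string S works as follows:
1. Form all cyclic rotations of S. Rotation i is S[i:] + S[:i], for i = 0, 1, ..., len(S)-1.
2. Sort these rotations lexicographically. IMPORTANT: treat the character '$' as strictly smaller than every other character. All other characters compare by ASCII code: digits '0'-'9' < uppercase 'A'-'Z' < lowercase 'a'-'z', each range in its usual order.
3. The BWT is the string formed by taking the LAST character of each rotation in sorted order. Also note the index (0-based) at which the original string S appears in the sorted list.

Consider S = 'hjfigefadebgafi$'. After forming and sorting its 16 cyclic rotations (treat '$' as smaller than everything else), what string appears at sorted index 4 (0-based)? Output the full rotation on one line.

All 16 rotations (rotation i = S[i:]+S[:i]):
  rot[0] = hjfigefadebgafi$
  rot[1] = jfigefadebgafi$h
  rot[2] = figefadebgafi$hj
  rot[3] = igefadebgafi$hjf
  rot[4] = gefadebgafi$hjfi
  rot[5] = efadebgafi$hjfig
  rot[6] = fadebgafi$hjfige
  rot[7] = adebgafi$hjfigef
  rot[8] = debgafi$hjfigefa
  rot[9] = ebgafi$hjfigefad
  rot[10] = bgafi$hjfigefade
  rot[11] = gafi$hjfigefadeb
  rot[12] = afi$hjfigefadebg
  rot[13] = fi$hjfigefadebga
  rot[14] = i$hjfigefadebgaf
  rot[15] = $hjfigefadebgafi
Sorted (with $ < everything):
  sorted[0] = $hjfigefadebgafi
  sorted[1] = adebgafi$hjfigef
  sorted[2] = afi$hjfigefadebg
  sorted[3] = bgafi$hjfigefade
  sorted[4] = debgafi$hjfigefa
  sorted[5] = ebgafi$hjfigefad
  sorted[6] = efadebgafi$hjfig
  sorted[7] = fadebgafi$hjfige
  sorted[8] = fi$hjfigefadebga
  sorted[9] = figefadebgafi$hj
  sorted[10] = gafi$hjfigefadeb
  sorted[11] = gefadebgafi$hjfi
  sorted[12] = hjfigefadebgafi$
  sorted[13] = i$hjfigefadebgaf
  sorted[14] = igefadebgafi$hjf
  sorted[15] = jfigefadebgafi$h
sorted[4] = debgafi$hjfigefa

Answer: debgafi$hjfigefa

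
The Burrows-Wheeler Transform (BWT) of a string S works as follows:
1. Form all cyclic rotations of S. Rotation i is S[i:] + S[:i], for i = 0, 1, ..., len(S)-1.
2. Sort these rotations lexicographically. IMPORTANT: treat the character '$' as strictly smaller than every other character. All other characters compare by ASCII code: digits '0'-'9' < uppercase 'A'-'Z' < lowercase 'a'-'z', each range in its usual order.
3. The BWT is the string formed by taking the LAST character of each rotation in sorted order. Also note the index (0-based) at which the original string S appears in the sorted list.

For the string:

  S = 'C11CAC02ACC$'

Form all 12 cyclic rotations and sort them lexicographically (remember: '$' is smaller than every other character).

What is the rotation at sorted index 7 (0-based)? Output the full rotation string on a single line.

Answer: C$C11CAC02AC

Derivation:
All 12 rotations (rotation i = S[i:]+S[:i]):
  rot[0] = C11CAC02ACC$
  rot[1] = 11CAC02ACC$C
  rot[2] = 1CAC02ACC$C1
  rot[3] = CAC02ACC$C11
  rot[4] = AC02ACC$C11C
  rot[5] = C02ACC$C11CA
  rot[6] = 02ACC$C11CAC
  rot[7] = 2ACC$C11CAC0
  rot[8] = ACC$C11CAC02
  rot[9] = CC$C11CAC02A
  rot[10] = C$C11CAC02AC
  rot[11] = $C11CAC02ACC
Sorted (with $ < everything):
  sorted[0] = $C11CAC02ACC
  sorted[1] = 02ACC$C11CAC
  sorted[2] = 11CAC02ACC$C
  sorted[3] = 1CAC02ACC$C1
  sorted[4] = 2ACC$C11CAC0
  sorted[5] = AC02ACC$C11C
  sorted[6] = ACC$C11CAC02
  sorted[7] = C$C11CAC02AC
  sorted[8] = C02ACC$C11CA
  sorted[9] = C11CAC02ACC$
  sorted[10] = CAC02ACC$C11
  sorted[11] = CC$C11CAC02A
sorted[7] = C$C11CAC02AC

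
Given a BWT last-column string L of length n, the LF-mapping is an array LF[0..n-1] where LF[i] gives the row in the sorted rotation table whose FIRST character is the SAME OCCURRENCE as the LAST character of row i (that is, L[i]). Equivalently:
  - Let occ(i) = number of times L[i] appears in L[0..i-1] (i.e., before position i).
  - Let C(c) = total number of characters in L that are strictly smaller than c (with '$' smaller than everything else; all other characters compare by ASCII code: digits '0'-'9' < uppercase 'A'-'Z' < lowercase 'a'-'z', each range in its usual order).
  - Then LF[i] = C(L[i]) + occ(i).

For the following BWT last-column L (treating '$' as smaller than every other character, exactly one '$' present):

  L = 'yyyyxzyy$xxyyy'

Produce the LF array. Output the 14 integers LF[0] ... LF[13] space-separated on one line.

Char counts: '$':1, 'x':3, 'y':9, 'z':1
C (first-col start): C('$')=0, C('x')=1, C('y')=4, C('z')=13
L[0]='y': occ=0, LF[0]=C('y')+0=4+0=4
L[1]='y': occ=1, LF[1]=C('y')+1=4+1=5
L[2]='y': occ=2, LF[2]=C('y')+2=4+2=6
L[3]='y': occ=3, LF[3]=C('y')+3=4+3=7
L[4]='x': occ=0, LF[4]=C('x')+0=1+0=1
L[5]='z': occ=0, LF[5]=C('z')+0=13+0=13
L[6]='y': occ=4, LF[6]=C('y')+4=4+4=8
L[7]='y': occ=5, LF[7]=C('y')+5=4+5=9
L[8]='$': occ=0, LF[8]=C('$')+0=0+0=0
L[9]='x': occ=1, LF[9]=C('x')+1=1+1=2
L[10]='x': occ=2, LF[10]=C('x')+2=1+2=3
L[11]='y': occ=6, LF[11]=C('y')+6=4+6=10
L[12]='y': occ=7, LF[12]=C('y')+7=4+7=11
L[13]='y': occ=8, LF[13]=C('y')+8=4+8=12

Answer: 4 5 6 7 1 13 8 9 0 2 3 10 11 12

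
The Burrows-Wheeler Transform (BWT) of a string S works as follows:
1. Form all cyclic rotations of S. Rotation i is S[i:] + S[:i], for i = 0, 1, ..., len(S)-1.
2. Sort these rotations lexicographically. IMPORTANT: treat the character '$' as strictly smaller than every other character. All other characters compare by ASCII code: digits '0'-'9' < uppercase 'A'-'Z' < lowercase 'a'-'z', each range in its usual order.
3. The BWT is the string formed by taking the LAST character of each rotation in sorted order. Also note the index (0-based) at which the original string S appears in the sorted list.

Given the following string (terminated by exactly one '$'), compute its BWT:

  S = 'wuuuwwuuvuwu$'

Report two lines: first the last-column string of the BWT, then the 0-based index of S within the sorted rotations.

Answer: uwwwuuvuuu$wu
10

Derivation:
All 13 rotations (rotation i = S[i:]+S[:i]):
  rot[0] = wuuuwwuuvuwu$
  rot[1] = uuuwwuuvuwu$w
  rot[2] = uuwwuuvuwu$wu
  rot[3] = uwwuuvuwu$wuu
  rot[4] = wwuuvuwu$wuuu
  rot[5] = wuuvuwu$wuuuw
  rot[6] = uuvuwu$wuuuww
  rot[7] = uvuwu$wuuuwwu
  rot[8] = vuwu$wuuuwwuu
  rot[9] = uwu$wuuuwwuuv
  rot[10] = wu$wuuuwwuuvu
  rot[11] = u$wuuuwwuuvuw
  rot[12] = $wuuuwwuuvuwu
Sorted (with $ < everything):
  sorted[0] = $wuuuwwuuvuwu  (last char: 'u')
  sorted[1] = u$wuuuwwuuvuw  (last char: 'w')
  sorted[2] = uuuwwuuvuwu$w  (last char: 'w')
  sorted[3] = uuvuwu$wuuuww  (last char: 'w')
  sorted[4] = uuwwuuvuwu$wu  (last char: 'u')
  sorted[5] = uvuwu$wuuuwwu  (last char: 'u')
  sorted[6] = uwu$wuuuwwuuv  (last char: 'v')
  sorted[7] = uwwuuvuwu$wuu  (last char: 'u')
  sorted[8] = vuwu$wuuuwwuu  (last char: 'u')
  sorted[9] = wu$wuuuwwuuvu  (last char: 'u')
  sorted[10] = wuuuwwuuvuwu$  (last char: '$')
  sorted[11] = wuuvuwu$wuuuw  (last char: 'w')
  sorted[12] = wwuuvuwu$wuuu  (last char: 'u')
Last column: uwwwuuvuuu$wu
Original string S is at sorted index 10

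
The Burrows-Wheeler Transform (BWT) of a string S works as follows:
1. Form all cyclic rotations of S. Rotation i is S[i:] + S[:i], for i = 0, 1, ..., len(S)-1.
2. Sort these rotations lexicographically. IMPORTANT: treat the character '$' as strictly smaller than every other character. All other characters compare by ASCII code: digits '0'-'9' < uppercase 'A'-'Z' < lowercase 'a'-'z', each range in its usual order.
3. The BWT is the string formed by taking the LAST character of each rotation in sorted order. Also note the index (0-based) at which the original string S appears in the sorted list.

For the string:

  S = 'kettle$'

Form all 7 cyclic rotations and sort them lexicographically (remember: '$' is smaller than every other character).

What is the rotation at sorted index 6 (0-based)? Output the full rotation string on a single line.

All 7 rotations (rotation i = S[i:]+S[:i]):
  rot[0] = kettle$
  rot[1] = ettle$k
  rot[2] = ttle$ke
  rot[3] = tle$ket
  rot[4] = le$kett
  rot[5] = e$kettl
  rot[6] = $kettle
Sorted (with $ < everything):
  sorted[0] = $kettle
  sorted[1] = e$kettl
  sorted[2] = ettle$k
  sorted[3] = kettle$
  sorted[4] = le$kett
  sorted[5] = tle$ket
  sorted[6] = ttle$ke
sorted[6] = ttle$ke

Answer: ttle$ke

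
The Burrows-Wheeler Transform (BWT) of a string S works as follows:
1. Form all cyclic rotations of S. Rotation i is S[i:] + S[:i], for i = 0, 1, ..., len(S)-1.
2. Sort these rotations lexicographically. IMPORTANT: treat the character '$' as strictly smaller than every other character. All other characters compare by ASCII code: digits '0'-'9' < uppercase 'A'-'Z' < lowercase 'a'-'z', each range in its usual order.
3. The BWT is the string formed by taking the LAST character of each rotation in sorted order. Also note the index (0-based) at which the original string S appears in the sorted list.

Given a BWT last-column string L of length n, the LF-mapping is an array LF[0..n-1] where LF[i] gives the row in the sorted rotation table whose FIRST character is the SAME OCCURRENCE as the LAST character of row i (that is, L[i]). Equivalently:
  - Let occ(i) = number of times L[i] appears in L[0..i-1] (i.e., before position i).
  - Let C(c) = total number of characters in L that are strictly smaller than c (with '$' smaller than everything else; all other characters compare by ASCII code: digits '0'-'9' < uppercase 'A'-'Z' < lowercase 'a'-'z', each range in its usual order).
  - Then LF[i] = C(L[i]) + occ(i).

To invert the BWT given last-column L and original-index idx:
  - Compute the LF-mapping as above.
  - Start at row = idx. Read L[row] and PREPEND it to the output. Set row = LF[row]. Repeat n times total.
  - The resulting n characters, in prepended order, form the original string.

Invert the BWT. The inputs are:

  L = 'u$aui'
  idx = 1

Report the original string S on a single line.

LF mapping: 3 0 1 4 2
Walk LF starting at row 1, prepending L[row]:
  step 1: row=1, L[1]='$', prepend. Next row=LF[1]=0
  step 2: row=0, L[0]='u', prepend. Next row=LF[0]=3
  step 3: row=3, L[3]='u', prepend. Next row=LF[3]=4
  step 4: row=4, L[4]='i', prepend. Next row=LF[4]=2
  step 5: row=2, L[2]='a', prepend. Next row=LF[2]=1
Reversed output: aiuu$

Answer: aiuu$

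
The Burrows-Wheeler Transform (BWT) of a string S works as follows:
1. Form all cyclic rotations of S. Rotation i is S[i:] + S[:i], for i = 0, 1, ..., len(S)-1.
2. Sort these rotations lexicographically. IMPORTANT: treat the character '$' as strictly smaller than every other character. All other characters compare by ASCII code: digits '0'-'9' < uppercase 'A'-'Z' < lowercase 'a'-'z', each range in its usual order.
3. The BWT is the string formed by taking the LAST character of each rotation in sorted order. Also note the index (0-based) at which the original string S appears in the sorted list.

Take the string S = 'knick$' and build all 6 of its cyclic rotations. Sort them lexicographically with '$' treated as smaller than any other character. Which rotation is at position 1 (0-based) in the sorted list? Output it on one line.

Answer: ck$kni

Derivation:
All 6 rotations (rotation i = S[i:]+S[:i]):
  rot[0] = knick$
  rot[1] = nick$k
  rot[2] = ick$kn
  rot[3] = ck$kni
  rot[4] = k$knic
  rot[5] = $knick
Sorted (with $ < everything):
  sorted[0] = $knick
  sorted[1] = ck$kni
  sorted[2] = ick$kn
  sorted[3] = k$knic
  sorted[4] = knick$
  sorted[5] = nick$k
sorted[1] = ck$kni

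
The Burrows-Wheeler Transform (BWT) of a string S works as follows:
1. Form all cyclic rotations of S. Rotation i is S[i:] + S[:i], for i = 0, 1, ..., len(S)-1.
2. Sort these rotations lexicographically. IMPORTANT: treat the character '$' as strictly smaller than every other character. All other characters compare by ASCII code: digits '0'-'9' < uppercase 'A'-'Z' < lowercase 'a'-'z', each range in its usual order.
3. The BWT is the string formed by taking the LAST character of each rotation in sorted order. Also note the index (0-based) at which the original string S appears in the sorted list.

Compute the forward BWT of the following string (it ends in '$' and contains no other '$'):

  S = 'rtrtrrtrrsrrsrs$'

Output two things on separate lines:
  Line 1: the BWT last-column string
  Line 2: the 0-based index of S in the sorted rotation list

Answer: ststsrrrt$rrrrrr
9

Derivation:
All 16 rotations (rotation i = S[i:]+S[:i]):
  rot[0] = rtrtrrtrrsrrsrs$
  rot[1] = trtrrtrrsrrsrs$r
  rot[2] = rtrrtrrsrrsrs$rt
  rot[3] = trrtrrsrrsrs$rtr
  rot[4] = rrtrrsrrsrs$rtrt
  rot[5] = rtrrsrrsrs$rtrtr
  rot[6] = trrsrrsrs$rtrtrr
  rot[7] = rrsrrsrs$rtrtrrt
  rot[8] = rsrrsrs$rtrtrrtr
  rot[9] = srrsrs$rtrtrrtrr
  rot[10] = rrsrs$rtrtrrtrrs
  rot[11] = rsrs$rtrtrrtrrsr
  rot[12] = srs$rtrtrrtrrsrr
  rot[13] = rs$rtrtrrtrrsrrs
  rot[14] = s$rtrtrrtrrsrrsr
  rot[15] = $rtrtrrtrrsrrsrs
Sorted (with $ < everything):
  sorted[0] = $rtrtrrtrrsrrsrs  (last char: 's')
  sorted[1] = rrsrrsrs$rtrtrrt  (last char: 't')
  sorted[2] = rrsrs$rtrtrrtrrs  (last char: 's')
  sorted[3] = rrtrrsrrsrs$rtrt  (last char: 't')
  sorted[4] = rs$rtrtrrtrrsrrs  (last char: 's')
  sorted[5] = rsrrsrs$rtrtrrtr  (last char: 'r')
  sorted[6] = rsrs$rtrtrrtrrsr  (last char: 'r')
  sorted[7] = rtrrsrrsrs$rtrtr  (last char: 'r')
  sorted[8] = rtrrtrrsrrsrs$rt  (last char: 't')
  sorted[9] = rtrtrrtrrsrrsrs$  (last char: '$')
  sorted[10] = s$rtrtrrtrrsrrsr  (last char: 'r')
  sorted[11] = srrsrs$rtrtrrtrr  (last char: 'r')
  sorted[12] = srs$rtrtrrtrrsrr  (last char: 'r')
  sorted[13] = trrsrrsrs$rtrtrr  (last char: 'r')
  sorted[14] = trrtrrsrrsrs$rtr  (last char: 'r')
  sorted[15] = trtrrtrrsrrsrs$r  (last char: 'r')
Last column: ststsrrrt$rrrrrr
Original string S is at sorted index 9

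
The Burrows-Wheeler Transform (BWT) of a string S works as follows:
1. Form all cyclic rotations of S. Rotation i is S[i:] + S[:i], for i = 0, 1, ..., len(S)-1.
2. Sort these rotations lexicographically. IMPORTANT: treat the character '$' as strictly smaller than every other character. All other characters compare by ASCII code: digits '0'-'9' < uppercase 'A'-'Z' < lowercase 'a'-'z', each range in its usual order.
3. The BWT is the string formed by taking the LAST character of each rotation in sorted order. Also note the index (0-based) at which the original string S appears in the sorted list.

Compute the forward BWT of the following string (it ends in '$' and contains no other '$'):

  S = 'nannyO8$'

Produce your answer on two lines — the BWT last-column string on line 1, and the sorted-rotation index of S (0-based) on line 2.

All 8 rotations (rotation i = S[i:]+S[:i]):
  rot[0] = nannyO8$
  rot[1] = annyO8$n
  rot[2] = nnyO8$na
  rot[3] = nyO8$nan
  rot[4] = yO8$nann
  rot[5] = O8$nanny
  rot[6] = 8$nannyO
  rot[7] = $nannyO8
Sorted (with $ < everything):
  sorted[0] = $nannyO8  (last char: '8')
  sorted[1] = 8$nannyO  (last char: 'O')
  sorted[2] = O8$nanny  (last char: 'y')
  sorted[3] = annyO8$n  (last char: 'n')
  sorted[4] = nannyO8$  (last char: '$')
  sorted[5] = nnyO8$na  (last char: 'a')
  sorted[6] = nyO8$nan  (last char: 'n')
  sorted[7] = yO8$nann  (last char: 'n')
Last column: 8Oyn$ann
Original string S is at sorted index 4

Answer: 8Oyn$ann
4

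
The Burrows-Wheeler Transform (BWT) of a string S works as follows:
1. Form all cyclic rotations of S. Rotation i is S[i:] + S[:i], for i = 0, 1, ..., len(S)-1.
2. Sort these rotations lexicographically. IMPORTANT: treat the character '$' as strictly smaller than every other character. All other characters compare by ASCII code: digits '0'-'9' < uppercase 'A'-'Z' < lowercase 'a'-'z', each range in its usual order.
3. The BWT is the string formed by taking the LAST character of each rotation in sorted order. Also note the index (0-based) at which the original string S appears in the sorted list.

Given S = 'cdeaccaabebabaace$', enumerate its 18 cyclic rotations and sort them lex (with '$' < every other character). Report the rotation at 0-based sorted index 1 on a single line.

Answer: aabebabaace$cdeacc

Derivation:
All 18 rotations (rotation i = S[i:]+S[:i]):
  rot[0] = cdeaccaabebabaace$
  rot[1] = deaccaabebabaace$c
  rot[2] = eaccaabebabaace$cd
  rot[3] = accaabebabaace$cde
  rot[4] = ccaabebabaace$cdea
  rot[5] = caabebabaace$cdeac
  rot[6] = aabebabaace$cdeacc
  rot[7] = abebabaace$cdeacca
  rot[8] = bebabaace$cdeaccaa
  rot[9] = ebabaace$cdeaccaab
  rot[10] = babaace$cdeaccaabe
  rot[11] = abaace$cdeaccaabeb
  rot[12] = baace$cdeaccaabeba
  rot[13] = aace$cdeaccaabebab
  rot[14] = ace$cdeaccaabebaba
  rot[15] = ce$cdeaccaabebabaa
  rot[16] = e$cdeaccaabebabaac
  rot[17] = $cdeaccaabebabaace
Sorted (with $ < everything):
  sorted[0] = $cdeaccaabebabaace
  sorted[1] = aabebabaace$cdeacc
  sorted[2] = aace$cdeaccaabebab
  sorted[3] = abaace$cdeaccaabeb
  sorted[4] = abebabaace$cdeacca
  sorted[5] = accaabebabaace$cde
  sorted[6] = ace$cdeaccaabebaba
  sorted[7] = baace$cdeaccaabeba
  sorted[8] = babaace$cdeaccaabe
  sorted[9] = bebabaace$cdeaccaa
  sorted[10] = caabebabaace$cdeac
  sorted[11] = ccaabebabaace$cdea
  sorted[12] = cdeaccaabebabaace$
  sorted[13] = ce$cdeaccaabebabaa
  sorted[14] = deaccaabebabaace$c
  sorted[15] = e$cdeaccaabebabaac
  sorted[16] = eaccaabebabaace$cd
  sorted[17] = ebabaace$cdeaccaab
sorted[1] = aabebabaace$cdeacc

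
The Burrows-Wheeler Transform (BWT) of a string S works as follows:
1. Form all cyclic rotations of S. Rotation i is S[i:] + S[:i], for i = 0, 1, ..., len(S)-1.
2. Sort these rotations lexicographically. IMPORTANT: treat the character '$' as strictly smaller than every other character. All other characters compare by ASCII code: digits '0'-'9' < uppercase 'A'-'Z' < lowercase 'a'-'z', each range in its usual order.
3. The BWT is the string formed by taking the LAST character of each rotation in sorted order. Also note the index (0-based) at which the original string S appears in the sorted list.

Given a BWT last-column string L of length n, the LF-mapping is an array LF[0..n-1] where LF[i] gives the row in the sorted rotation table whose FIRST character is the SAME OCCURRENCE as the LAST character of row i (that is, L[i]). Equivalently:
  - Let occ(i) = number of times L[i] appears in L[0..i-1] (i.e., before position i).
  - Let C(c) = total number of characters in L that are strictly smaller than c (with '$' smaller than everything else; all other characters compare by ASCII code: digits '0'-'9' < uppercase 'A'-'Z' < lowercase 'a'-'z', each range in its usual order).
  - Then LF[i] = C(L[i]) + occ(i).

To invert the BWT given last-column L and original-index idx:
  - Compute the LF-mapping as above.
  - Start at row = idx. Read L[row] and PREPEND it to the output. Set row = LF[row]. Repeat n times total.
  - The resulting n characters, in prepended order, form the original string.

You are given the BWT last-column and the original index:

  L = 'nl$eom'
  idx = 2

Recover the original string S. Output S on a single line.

LF mapping: 4 2 0 1 5 3
Walk LF starting at row 2, prepending L[row]:
  step 1: row=2, L[2]='$', prepend. Next row=LF[2]=0
  step 2: row=0, L[0]='n', prepend. Next row=LF[0]=4
  step 3: row=4, L[4]='o', prepend. Next row=LF[4]=5
  step 4: row=5, L[5]='m', prepend. Next row=LF[5]=3
  step 5: row=3, L[3]='e', prepend. Next row=LF[3]=1
  step 6: row=1, L[1]='l', prepend. Next row=LF[1]=2
Reversed output: lemon$

Answer: lemon$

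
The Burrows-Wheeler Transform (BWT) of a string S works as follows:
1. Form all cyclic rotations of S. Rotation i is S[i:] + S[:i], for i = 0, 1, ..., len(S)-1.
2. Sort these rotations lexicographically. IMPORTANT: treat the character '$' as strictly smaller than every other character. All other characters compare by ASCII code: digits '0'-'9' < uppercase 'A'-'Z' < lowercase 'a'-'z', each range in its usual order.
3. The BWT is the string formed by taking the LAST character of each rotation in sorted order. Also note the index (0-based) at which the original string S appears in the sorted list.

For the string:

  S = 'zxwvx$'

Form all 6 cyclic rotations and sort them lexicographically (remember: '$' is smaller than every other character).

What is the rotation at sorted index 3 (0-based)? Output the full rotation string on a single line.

All 6 rotations (rotation i = S[i:]+S[:i]):
  rot[0] = zxwvx$
  rot[1] = xwvx$z
  rot[2] = wvx$zx
  rot[3] = vx$zxw
  rot[4] = x$zxwv
  rot[5] = $zxwvx
Sorted (with $ < everything):
  sorted[0] = $zxwvx
  sorted[1] = vx$zxw
  sorted[2] = wvx$zx
  sorted[3] = x$zxwv
  sorted[4] = xwvx$z
  sorted[5] = zxwvx$
sorted[3] = x$zxwv

Answer: x$zxwv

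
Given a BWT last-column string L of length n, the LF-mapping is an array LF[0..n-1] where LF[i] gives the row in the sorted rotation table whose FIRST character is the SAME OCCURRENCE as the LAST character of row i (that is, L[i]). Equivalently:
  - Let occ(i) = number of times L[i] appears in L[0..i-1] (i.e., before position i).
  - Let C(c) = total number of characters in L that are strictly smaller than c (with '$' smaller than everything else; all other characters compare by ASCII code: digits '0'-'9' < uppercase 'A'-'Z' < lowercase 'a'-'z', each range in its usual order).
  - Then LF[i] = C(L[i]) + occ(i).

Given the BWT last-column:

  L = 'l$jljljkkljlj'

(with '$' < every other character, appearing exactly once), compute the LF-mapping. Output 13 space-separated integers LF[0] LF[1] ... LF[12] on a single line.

Answer: 8 0 1 9 2 10 3 6 7 11 4 12 5

Derivation:
Char counts: '$':1, 'j':5, 'k':2, 'l':5
C (first-col start): C('$')=0, C('j')=1, C('k')=6, C('l')=8
L[0]='l': occ=0, LF[0]=C('l')+0=8+0=8
L[1]='$': occ=0, LF[1]=C('$')+0=0+0=0
L[2]='j': occ=0, LF[2]=C('j')+0=1+0=1
L[3]='l': occ=1, LF[3]=C('l')+1=8+1=9
L[4]='j': occ=1, LF[4]=C('j')+1=1+1=2
L[5]='l': occ=2, LF[5]=C('l')+2=8+2=10
L[6]='j': occ=2, LF[6]=C('j')+2=1+2=3
L[7]='k': occ=0, LF[7]=C('k')+0=6+0=6
L[8]='k': occ=1, LF[8]=C('k')+1=6+1=7
L[9]='l': occ=3, LF[9]=C('l')+3=8+3=11
L[10]='j': occ=3, LF[10]=C('j')+3=1+3=4
L[11]='l': occ=4, LF[11]=C('l')+4=8+4=12
L[12]='j': occ=4, LF[12]=C('j')+4=1+4=5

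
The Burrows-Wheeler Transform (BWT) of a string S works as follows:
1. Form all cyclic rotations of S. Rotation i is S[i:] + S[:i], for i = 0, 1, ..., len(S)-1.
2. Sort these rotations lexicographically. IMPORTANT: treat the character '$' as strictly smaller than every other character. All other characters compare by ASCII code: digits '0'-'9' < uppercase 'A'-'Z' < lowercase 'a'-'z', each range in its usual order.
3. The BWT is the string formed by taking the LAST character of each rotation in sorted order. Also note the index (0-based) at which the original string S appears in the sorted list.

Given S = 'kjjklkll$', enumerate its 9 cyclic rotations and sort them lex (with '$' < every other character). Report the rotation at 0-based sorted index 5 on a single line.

Answer: kll$kjjkl

Derivation:
All 9 rotations (rotation i = S[i:]+S[:i]):
  rot[0] = kjjklkll$
  rot[1] = jjklkll$k
  rot[2] = jklkll$kj
  rot[3] = klkll$kjj
  rot[4] = lkll$kjjk
  rot[5] = kll$kjjkl
  rot[6] = ll$kjjklk
  rot[7] = l$kjjklkl
  rot[8] = $kjjklkll
Sorted (with $ < everything):
  sorted[0] = $kjjklkll
  sorted[1] = jjklkll$k
  sorted[2] = jklkll$kj
  sorted[3] = kjjklkll$
  sorted[4] = klkll$kjj
  sorted[5] = kll$kjjkl
  sorted[6] = l$kjjklkl
  sorted[7] = lkll$kjjk
  sorted[8] = ll$kjjklk
sorted[5] = kll$kjjkl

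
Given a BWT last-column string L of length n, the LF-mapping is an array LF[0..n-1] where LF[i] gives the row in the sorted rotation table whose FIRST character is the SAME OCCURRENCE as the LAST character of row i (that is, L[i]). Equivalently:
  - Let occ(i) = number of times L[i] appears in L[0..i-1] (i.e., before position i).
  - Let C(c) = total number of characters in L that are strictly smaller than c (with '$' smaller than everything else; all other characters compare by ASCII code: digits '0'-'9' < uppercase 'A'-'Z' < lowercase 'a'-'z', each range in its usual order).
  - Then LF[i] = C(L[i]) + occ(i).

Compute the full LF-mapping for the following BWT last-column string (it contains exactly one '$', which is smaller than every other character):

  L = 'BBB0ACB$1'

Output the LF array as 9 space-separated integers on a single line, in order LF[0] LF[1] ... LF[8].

Answer: 4 5 6 1 3 8 7 0 2

Derivation:
Char counts: '$':1, '0':1, '1':1, 'A':1, 'B':4, 'C':1
C (first-col start): C('$')=0, C('0')=1, C('1')=2, C('A')=3, C('B')=4, C('C')=8
L[0]='B': occ=0, LF[0]=C('B')+0=4+0=4
L[1]='B': occ=1, LF[1]=C('B')+1=4+1=5
L[2]='B': occ=2, LF[2]=C('B')+2=4+2=6
L[3]='0': occ=0, LF[3]=C('0')+0=1+0=1
L[4]='A': occ=0, LF[4]=C('A')+0=3+0=3
L[5]='C': occ=0, LF[5]=C('C')+0=8+0=8
L[6]='B': occ=3, LF[6]=C('B')+3=4+3=7
L[7]='$': occ=0, LF[7]=C('$')+0=0+0=0
L[8]='1': occ=0, LF[8]=C('1')+0=2+0=2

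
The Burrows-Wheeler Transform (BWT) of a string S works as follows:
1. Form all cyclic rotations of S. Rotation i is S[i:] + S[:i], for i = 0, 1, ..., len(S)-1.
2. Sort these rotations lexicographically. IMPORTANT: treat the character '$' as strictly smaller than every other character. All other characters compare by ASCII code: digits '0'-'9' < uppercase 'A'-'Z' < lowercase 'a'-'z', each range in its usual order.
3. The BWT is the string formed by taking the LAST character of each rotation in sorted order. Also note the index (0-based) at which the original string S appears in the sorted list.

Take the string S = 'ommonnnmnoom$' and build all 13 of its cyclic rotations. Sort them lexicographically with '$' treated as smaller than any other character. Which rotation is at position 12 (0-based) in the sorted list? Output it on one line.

Answer: oom$ommonnnmn

Derivation:
All 13 rotations (rotation i = S[i:]+S[:i]):
  rot[0] = ommonnnmnoom$
  rot[1] = mmonnnmnoom$o
  rot[2] = monnnmnoom$om
  rot[3] = onnnmnoom$omm
  rot[4] = nnnmnoom$ommo
  rot[5] = nnmnoom$ommon
  rot[6] = nmnoom$ommonn
  rot[7] = mnoom$ommonnn
  rot[8] = noom$ommonnnm
  rot[9] = oom$ommonnnmn
  rot[10] = om$ommonnnmno
  rot[11] = m$ommonnnmnoo
  rot[12] = $ommonnnmnoom
Sorted (with $ < everything):
  sorted[0] = $ommonnnmnoom
  sorted[1] = m$ommonnnmnoo
  sorted[2] = mmonnnmnoom$o
  sorted[3] = mnoom$ommonnn
  sorted[4] = monnnmnoom$om
  sorted[5] = nmnoom$ommonn
  sorted[6] = nnmnoom$ommon
  sorted[7] = nnnmnoom$ommo
  sorted[8] = noom$ommonnnm
  sorted[9] = om$ommonnnmno
  sorted[10] = ommonnnmnoom$
  sorted[11] = onnnmnoom$omm
  sorted[12] = oom$ommonnnmn
sorted[12] = oom$ommonnnmn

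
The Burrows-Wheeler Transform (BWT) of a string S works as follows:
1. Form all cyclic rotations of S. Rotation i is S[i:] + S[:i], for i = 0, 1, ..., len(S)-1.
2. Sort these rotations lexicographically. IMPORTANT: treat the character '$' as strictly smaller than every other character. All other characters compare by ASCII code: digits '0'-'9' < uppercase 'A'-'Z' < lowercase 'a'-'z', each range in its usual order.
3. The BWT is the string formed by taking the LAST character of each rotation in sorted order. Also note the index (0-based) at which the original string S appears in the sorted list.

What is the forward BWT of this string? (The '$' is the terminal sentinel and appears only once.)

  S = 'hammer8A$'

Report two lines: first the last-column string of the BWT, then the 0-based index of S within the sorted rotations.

All 9 rotations (rotation i = S[i:]+S[:i]):
  rot[0] = hammer8A$
  rot[1] = ammer8A$h
  rot[2] = mmer8A$ha
  rot[3] = mer8A$ham
  rot[4] = er8A$hamm
  rot[5] = r8A$hamme
  rot[6] = 8A$hammer
  rot[7] = A$hammer8
  rot[8] = $hammer8A
Sorted (with $ < everything):
  sorted[0] = $hammer8A  (last char: 'A')
  sorted[1] = 8A$hammer  (last char: 'r')
  sorted[2] = A$hammer8  (last char: '8')
  sorted[3] = ammer8A$h  (last char: 'h')
  sorted[4] = er8A$hamm  (last char: 'm')
  sorted[5] = hammer8A$  (last char: '$')
  sorted[6] = mer8A$ham  (last char: 'm')
  sorted[7] = mmer8A$ha  (last char: 'a')
  sorted[8] = r8A$hamme  (last char: 'e')
Last column: Ar8hm$mae
Original string S is at sorted index 5

Answer: Ar8hm$mae
5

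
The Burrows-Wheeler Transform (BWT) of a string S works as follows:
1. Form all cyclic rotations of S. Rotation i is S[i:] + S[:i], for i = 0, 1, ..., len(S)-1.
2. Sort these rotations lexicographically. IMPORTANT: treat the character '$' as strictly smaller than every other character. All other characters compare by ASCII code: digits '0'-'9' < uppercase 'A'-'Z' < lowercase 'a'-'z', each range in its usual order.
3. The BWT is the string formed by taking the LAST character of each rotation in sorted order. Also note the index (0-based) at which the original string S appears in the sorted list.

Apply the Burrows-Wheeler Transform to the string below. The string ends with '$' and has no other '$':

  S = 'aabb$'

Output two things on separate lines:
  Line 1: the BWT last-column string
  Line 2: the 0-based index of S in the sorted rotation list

Answer: b$aba
1

Derivation:
All 5 rotations (rotation i = S[i:]+S[:i]):
  rot[0] = aabb$
  rot[1] = abb$a
  rot[2] = bb$aa
  rot[3] = b$aab
  rot[4] = $aabb
Sorted (with $ < everything):
  sorted[0] = $aabb  (last char: 'b')
  sorted[1] = aabb$  (last char: '$')
  sorted[2] = abb$a  (last char: 'a')
  sorted[3] = b$aab  (last char: 'b')
  sorted[4] = bb$aa  (last char: 'a')
Last column: b$aba
Original string S is at sorted index 1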